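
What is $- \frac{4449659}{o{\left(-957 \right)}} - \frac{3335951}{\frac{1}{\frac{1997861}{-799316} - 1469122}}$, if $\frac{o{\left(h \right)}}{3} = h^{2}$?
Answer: $\frac{10763212153716626424800117}{2196158277852} \approx 4.9009 \cdot 10^{12}$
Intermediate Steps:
$o{\left(h \right)} = 3 h^{2}$
$- \frac{4449659}{o{\left(-957 \right)}} - \frac{3335951}{\frac{1}{\frac{1997861}{-799316} - 1469122}} = - \frac{4449659}{3 \left(-957\right)^{2}} - \frac{3335951}{\frac{1}{\frac{1997861}{-799316} - 1469122}} = - \frac{4449659}{3 \cdot 915849} - \frac{3335951}{\frac{1}{1997861 \left(- \frac{1}{799316}\right) - 1469122}} = - \frac{4449659}{2747547} - \frac{3335951}{\frac{1}{- \frac{1997861}{799316} - 1469122}} = \left(-4449659\right) \frac{1}{2747547} - \frac{3335951}{\frac{1}{- \frac{1174294718413}{799316}}} = - \frac{4449659}{2747547} - \frac{3335951}{- \frac{799316}{1174294718413}} = - \frac{4449659}{2747547} - - \frac{3917389640184565763}{799316} = - \frac{4449659}{2747547} + \frac{3917389640184565763}{799316} = \frac{10763212153716626424800117}{2196158277852}$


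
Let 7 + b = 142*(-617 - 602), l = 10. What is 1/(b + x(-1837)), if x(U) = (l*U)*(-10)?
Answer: 1/10595 ≈ 9.4384e-5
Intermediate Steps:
x(U) = -100*U (x(U) = (10*U)*(-10) = -100*U)
b = -173105 (b = -7 + 142*(-617 - 602) = -7 + 142*(-1219) = -7 - 173098 = -173105)
1/(b + x(-1837)) = 1/(-173105 - 100*(-1837)) = 1/(-173105 + 183700) = 1/10595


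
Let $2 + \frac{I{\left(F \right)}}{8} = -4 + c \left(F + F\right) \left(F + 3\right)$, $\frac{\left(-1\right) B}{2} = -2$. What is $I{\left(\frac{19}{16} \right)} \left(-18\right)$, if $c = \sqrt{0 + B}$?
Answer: $- \frac{8001}{4} \approx -2000.3$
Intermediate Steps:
$B = 4$ ($B = \left(-2\right) \left(-2\right) = 4$)
$c = 2$ ($c = \sqrt{0 + 4} = \sqrt{4} = 2$)
$I{\left(F \right)} = -48 + 32 F \left(3 + F\right)$ ($I{\left(F \right)} = -16 + 8 \left(-4 + 2 \left(F + F\right) \left(F + 3\right)\right) = -16 + 8 \left(-4 + 2 \cdot 2 F \left(3 + F\right)\right) = -16 + 8 \left(-4 + 4 F \left(3 + F\right)\right) = -16 + \left(-32 + 32 F \left(3 + F\right)\right) = -48 + 32 F \left(3 + F\right)$)
$I{\left(\frac{19}{16} \right)} \left(-18\right) = \left(-48 + 32 \left(\frac{19}{16}\right)^{2} + 96 \cdot \frac{19}{16}\right) \left(-18\right) = \left(-48 + 32 \cdot \frac{361}{256} + 114\right) \left(-18\right) = \left(-48 + \frac{361}{8} + 114\right) \left(-18\right) = \frac{889}{8} \left(-18\right) = - \frac{8001}{4}$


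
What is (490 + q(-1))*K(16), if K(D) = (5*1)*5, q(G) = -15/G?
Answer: 12625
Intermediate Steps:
K(D) = 25 (K(D) = 5*5 = 25)
(490 + q(-1))*K(16) = (490 - 15/(-1))*25 = (490 - 15*(-1))*25 = (490 + 15)*25 = 505*25 = 12625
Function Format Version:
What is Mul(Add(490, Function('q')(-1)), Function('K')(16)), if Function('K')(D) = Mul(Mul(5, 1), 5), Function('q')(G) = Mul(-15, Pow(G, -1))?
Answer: 12625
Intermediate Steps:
Function('K')(D) = 25 (Function('K')(D) = Mul(5, 5) = 25)
Mul(Add(490, Function('q')(-1)), Function('K')(16)) = Mul(Add(490, Mul(-15, Pow(-1, -1))), 25) = Mul(Add(490, Mul(-15, -1)), 25) = Mul(Add(490, 15), 25) = Mul(505, 25) = 12625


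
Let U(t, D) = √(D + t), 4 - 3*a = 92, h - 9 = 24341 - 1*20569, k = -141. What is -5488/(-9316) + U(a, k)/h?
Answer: 1372/2329 + I*√1533/11343 ≈ 0.58909 + 0.0034518*I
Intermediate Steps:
h = 3781 (h = 9 + (24341 - 1*20569) = 9 + (24341 - 20569) = 9 + 3772 = 3781)
a = -88/3 (a = 4/3 - ⅓*92 = 4/3 - 92/3 = -88/3 ≈ -29.333)
-5488/(-9316) + U(a, k)/h = -5488/(-9316) + √(-141 - 88/3)/3781 = -5488*(-1/9316) + √(-511/3)*(1/3781) = 1372/2329 + (I*√1533/3)*(1/3781) = 1372/2329 + I*√1533/11343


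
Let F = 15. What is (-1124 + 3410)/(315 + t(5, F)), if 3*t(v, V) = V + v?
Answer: 6858/965 ≈ 7.1067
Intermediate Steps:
t(v, V) = V/3 + v/3 (t(v, V) = (V + v)/3 = V/3 + v/3)
(-1124 + 3410)/(315 + t(5, F)) = (-1124 + 3410)/(315 + ((1/3)*15 + (1/3)*5)) = 2286/(315 + (5 + 5/3)) = 2286/(315 + 20/3) = 2286/(965/3) = 2286*(3/965) = 6858/965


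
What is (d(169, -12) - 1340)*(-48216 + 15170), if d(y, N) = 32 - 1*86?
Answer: 46066124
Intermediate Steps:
d(y, N) = -54 (d(y, N) = 32 - 86 = -54)
(d(169, -12) - 1340)*(-48216 + 15170) = (-54 - 1340)*(-48216 + 15170) = -1394*(-33046) = 46066124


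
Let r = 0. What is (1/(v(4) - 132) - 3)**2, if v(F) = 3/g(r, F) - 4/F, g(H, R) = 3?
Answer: 157609/17424 ≈ 9.0455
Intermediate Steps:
v(F) = 1 - 4/F (v(F) = 3/3 - 4/F = 3*(1/3) - 4/F = 1 - 4/F)
(1/(v(4) - 132) - 3)**2 = (1/((-4 + 4)/4 - 132) - 3)**2 = (1/((1/4)*0 - 132) - 3)**2 = (1/(0 - 132) - 3)**2 = (1/(-132) - 3)**2 = (-1/132 - 3)**2 = (-397/132)**2 = 157609/17424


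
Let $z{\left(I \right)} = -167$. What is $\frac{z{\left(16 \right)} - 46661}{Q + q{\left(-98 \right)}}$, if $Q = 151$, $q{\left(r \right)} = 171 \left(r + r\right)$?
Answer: $\frac{46828}{33365} \approx 1.4035$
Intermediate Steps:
$q{\left(r \right)} = 342 r$ ($q{\left(r \right)} = 171 \cdot 2 r = 342 r$)
$\frac{z{\left(16 \right)} - 46661}{Q + q{\left(-98 \right)}} = \frac{-167 - 46661}{151 + 342 \left(-98\right)} = - \frac{46828}{151 - 33516} = - \frac{46828}{-33365} = \left(-46828\right) \left(- \frac{1}{33365}\right) = \frac{46828}{33365}$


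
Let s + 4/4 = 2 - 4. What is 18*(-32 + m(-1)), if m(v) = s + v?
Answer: -648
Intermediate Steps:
s = -3 (s = -1 + (2 - 4) = -1 - 2 = -3)
m(v) = -3 + v
18*(-32 + m(-1)) = 18*(-32 + (-3 - 1)) = 18*(-32 - 4) = 18*(-36) = -648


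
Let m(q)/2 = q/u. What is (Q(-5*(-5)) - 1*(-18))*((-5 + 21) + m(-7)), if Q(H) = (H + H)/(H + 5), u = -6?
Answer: 3245/9 ≈ 360.56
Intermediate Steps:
m(q) = -q/3 (m(q) = 2*(q/(-6)) = 2*(q*(-⅙)) = 2*(-q/6) = -q/3)
Q(H) = 2*H/(5 + H) (Q(H) = (2*H)/(5 + H) = 2*H/(5 + H))
(Q(-5*(-5)) - 1*(-18))*((-5 + 21) + m(-7)) = (2*(-5*(-5))/(5 - 5*(-5)) - 1*(-18))*((-5 + 21) - ⅓*(-7)) = (2*25/(5 + 25) + 18)*(16 + 7/3) = (2*25/30 + 18)*(55/3) = (2*25*(1/30) + 18)*(55/3) = (5/3 + 18)*(55/3) = (59/3)*(55/3) = 3245/9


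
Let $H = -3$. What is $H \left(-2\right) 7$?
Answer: $42$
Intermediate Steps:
$H \left(-2\right) 7 = \left(-3\right) \left(-2\right) 7 = 6 \cdot 7 = 42$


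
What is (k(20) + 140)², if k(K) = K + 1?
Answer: 25921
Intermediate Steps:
k(K) = 1 + K
(k(20) + 140)² = ((1 + 20) + 140)² = (21 + 140)² = 161² = 25921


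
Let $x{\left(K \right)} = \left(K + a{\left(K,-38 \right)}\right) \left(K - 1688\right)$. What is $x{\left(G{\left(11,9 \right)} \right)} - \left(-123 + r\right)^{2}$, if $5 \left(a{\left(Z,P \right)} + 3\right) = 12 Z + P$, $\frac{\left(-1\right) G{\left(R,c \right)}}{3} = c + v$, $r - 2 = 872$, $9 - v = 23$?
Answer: $- \frac{3157951}{5} \approx -6.3159 \cdot 10^{5}$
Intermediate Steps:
$v = -14$ ($v = 9 - 23 = -14$)
$r = 874$ ($r = 2 + 872 = 874$)
$G{\left(R,c \right)} = 42 - 3 c$ ($G{\left(R,c \right)} = - 3 \left(c - 14\right) = - 3 \left(-14 + c\right) = 42 - 3 c$)
$a{\left(Z,P \right)} = -3 + \frac{P}{5} + \frac{12 Z}{5}$ ($a{\left(Z,P \right)} = -3 + \frac{12 Z + P}{5} = -3 + \frac{P + 12 Z}{5} = -3 + \left(\frac{P}{5} + \frac{12 Z}{5}\right) = -3 + \frac{P}{5} + \frac{12 Z}{5}$)
$x{\left(K \right)} = \left(-1688 + K\right) \left(- \frac{53}{5} + \frac{17 K}{5}\right)$ ($x{\left(K \right)} = \left(K + \left(-3 + \frac{1}{5} \left(-38\right) + \frac{12 K}{5}\right)\right) \left(K - 1688\right) = \left(K - \left(\frac{53}{5} - \frac{12 K}{5}\right)\right) \left(-1688 + K\right) = \left(K + \left(- \frac{53}{5} + \frac{12 K}{5}\right)\right) \left(-1688 + K\right) = \left(- \frac{53}{5} + \frac{17 K}{5}\right) \left(-1688 + K\right) = \left(-1688 + K\right) \left(- \frac{53}{5} + \frac{17 K}{5}\right)$)
$x{\left(G{\left(11,9 \right)} \right)} - \left(-123 + r\right)^{2} = \left(\frac{89464}{5} - \frac{28749 \left(42 - 27\right)}{5} + \frac{17 \left(42 - 27\right)^{2}}{5}\right) - \left(-123 + 874\right)^{2} = \left(\frac{89464}{5} - \frac{28749 \left(42 - 27\right)}{5} + \frac{17 \left(42 - 27\right)^{2}}{5}\right) - 751^{2} = \left(\frac{89464}{5} - 86247 + \frac{17 \cdot 15^{2}}{5}\right) - 564001 = \left(\frac{89464}{5} - 86247 + \frac{17}{5} \cdot 225\right) - 564001 = \left(\frac{89464}{5} - 86247 + 765\right) - 564001 = - \frac{337946}{5} - 564001 = - \frac{3157951}{5}$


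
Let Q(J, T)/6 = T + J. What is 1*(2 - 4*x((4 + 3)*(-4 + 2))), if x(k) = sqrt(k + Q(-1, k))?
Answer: 2 - 8*I*sqrt(26) ≈ 2.0 - 40.792*I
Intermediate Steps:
Q(J, T) = 6*J + 6*T (Q(J, T) = 6*(T + J) = 6*(J + T) = 6*J + 6*T)
x(k) = sqrt(-6 + 7*k) (x(k) = sqrt(k + (6*(-1) + 6*k)) = sqrt(k + (-6 + 6*k)) = sqrt(-6 + 7*k))
1*(2 - 4*x((4 + 3)*(-4 + 2))) = 1*(2 - 4*sqrt(-6 + 7*((4 + 3)*(-4 + 2)))) = 1*(2 - 4*sqrt(-6 + 7*(7*(-2)))) = 1*(2 - 4*sqrt(-6 + 7*(-14))) = 1*(2 - 4*sqrt(-6 - 98)) = 1*(2 - 8*I*sqrt(26)) = 2 - 8*I*sqrt(26)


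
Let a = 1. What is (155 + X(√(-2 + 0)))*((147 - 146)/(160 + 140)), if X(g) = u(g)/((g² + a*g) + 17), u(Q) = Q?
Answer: 11729/22700 + I*√2/4540 ≈ 0.5167 + 0.0003115*I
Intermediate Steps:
X(g) = g/(17 + g + g²) (X(g) = g/((g² + 1*g) + 17) = g/((g² + g) + 17) = g/((g + g²) + 17) = g/(17 + g + g²))
(155 + X(√(-2 + 0)))*((147 - 146)/(160 + 140)) = (155 + √(-2 + 0)/(17 + √(-2 + 0) + (√(-2 + 0))²))*((147 - 146)/(160 + 140)) = (155 + √(-2)/(17 + √(-2) + (√(-2))²))*(1/300) = (155 + (I*√2)/(17 + I*√2 + (I*√2)²))*(1*(1/300)) = (155 + (I*√2)/(17 + I*√2 - 2))*(1/300) = (155 + (I*√2)/(15 + I*√2))*(1/300) = (155 + I*√2/(15 + I*√2))*(1/300) = 31/60 + I*√2/(300*(15 + I*√2))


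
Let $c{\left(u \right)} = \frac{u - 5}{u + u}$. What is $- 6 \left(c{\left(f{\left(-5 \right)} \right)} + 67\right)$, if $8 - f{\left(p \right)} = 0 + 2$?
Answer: $- \frac{805}{2} \approx -402.5$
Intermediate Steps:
$f{\left(p \right)} = 6$ ($f{\left(p \right)} = 8 - \left(0 + 2\right) = 8 - 2 = 6$)
$c{\left(u \right)} = \frac{-5 + u}{2 u}$
$- 6 \left(c{\left(f{\left(-5 \right)} \right)} + 67\right) = - 6 \left(\frac{-5 + 6}{2 \cdot 6} + 67\right) = - 6 \left(\frac{1}{2} \cdot \frac{1}{6} \cdot 1 + 67\right) = - 6 \left(\frac{1}{12} + 67\right) = \left(-6\right) \frac{805}{12} = - \frac{805}{2}$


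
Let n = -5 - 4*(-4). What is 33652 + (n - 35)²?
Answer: 34228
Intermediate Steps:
n = 11 (n = -5 + 16 = 11)
33652 + (n - 35)² = 33652 + (11 - 35)² = 33652 + (-24)² = 33652 + 576 = 34228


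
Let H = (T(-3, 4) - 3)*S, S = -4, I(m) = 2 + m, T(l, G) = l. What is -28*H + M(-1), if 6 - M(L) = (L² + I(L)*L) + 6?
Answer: -672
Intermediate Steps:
M(L) = -L² - L*(2 + L) (M(L) = 6 - ((L² + (2 + L)*L) + 6) = 6 - ((L² + L*(2 + L)) + 6) = 6 - (6 + L² + L*(2 + L)) = 6 + (-6 - L² - L*(2 + L)) = -L² - L*(2 + L))
H = 24 (H = (-3 - 3)*(-4) = -6*(-4) = 24)
-28*H + M(-1) = -28*24 - 2*(-1)*(1 - 1) = -672 - 2*(-1)*0 = -672 + 0 = -672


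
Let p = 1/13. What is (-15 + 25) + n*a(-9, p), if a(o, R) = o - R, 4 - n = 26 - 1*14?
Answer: 1074/13 ≈ 82.615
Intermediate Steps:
p = 1/13 (p = 1*(1/13) = 1/13 ≈ 0.076923)
n = -8 (n = 4 - (26 - 1*14) = 4 - (26 - 14) = 4 - 1*12 = 4 - 12 = -8)
(-15 + 25) + n*a(-9, p) = (-15 + 25) - 8*(-9 - 1*1/13) = 10 - 8*(-9 - 1/13) = 10 - 8*(-118/13) = 10 + 944/13 = 1074/13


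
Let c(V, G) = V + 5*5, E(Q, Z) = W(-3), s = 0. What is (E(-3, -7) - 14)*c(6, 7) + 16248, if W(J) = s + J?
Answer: 15721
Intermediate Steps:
W(J) = J (W(J) = 0 + J = J)
E(Q, Z) = -3
c(V, G) = 25 + V (c(V, G) = V + 25 = 25 + V)
(E(-3, -7) - 14)*c(6, 7) + 16248 = (-3 - 14)*(25 + 6) + 16248 = -17*31 + 16248 = -527 + 16248 = 15721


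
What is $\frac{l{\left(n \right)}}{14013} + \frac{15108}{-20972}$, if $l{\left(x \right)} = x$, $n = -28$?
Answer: $- \frac{53073905}{73470159} \approx -0.72239$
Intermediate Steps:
$\frac{l{\left(n \right)}}{14013} + \frac{15108}{-20972} = - \frac{28}{14013} + \frac{15108}{-20972} = \left(-28\right) \frac{1}{14013} + 15108 \left(- \frac{1}{20972}\right) = - \frac{28}{14013} - \frac{3777}{5243} = - \frac{53073905}{73470159}$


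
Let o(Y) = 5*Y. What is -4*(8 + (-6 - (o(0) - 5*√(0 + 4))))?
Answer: -48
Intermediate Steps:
-4*(8 + (-6 - (o(0) - 5*√(0 + 4)))) = -4*(8 + (-6 - (5*0 - 5*√(0 + 4)))) = -4*(8 + (-6 - (0 - 5*√4))) = -4*(8 + (-6 - (0 - 5*2))) = -4*(8 + (-6 - (0 - 10))) = -4*(8 + (-6 - 1*(-10))) = -4*(8 + (-6 + 10)) = -4*(8 + 4) = -4*12 = -48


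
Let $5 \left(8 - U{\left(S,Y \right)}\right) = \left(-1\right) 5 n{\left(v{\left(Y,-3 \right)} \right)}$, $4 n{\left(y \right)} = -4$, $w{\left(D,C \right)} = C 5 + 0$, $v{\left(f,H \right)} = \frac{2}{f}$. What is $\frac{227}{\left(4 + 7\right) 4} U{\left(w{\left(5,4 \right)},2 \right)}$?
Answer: $\frac{1589}{44} \approx 36.114$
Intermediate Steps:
$w{\left(D,C \right)} = 5 C$ ($w{\left(D,C \right)} = 5 C + 0 = 5 C$)
$n{\left(y \right)} = -1$ ($n{\left(y \right)} = \frac{1}{4} \left(-4\right) = -1$)
$U{\left(S,Y \right)} = 7$ ($U{\left(S,Y \right)} = 8 - \frac{\left(-1\right) 5 \left(-1\right)}{5} = 8 - \frac{\left(-5\right) \left(-1\right)}{5} = 8 - 1 = 7$)
$\frac{227}{\left(4 + 7\right) 4} U{\left(w{\left(5,4 \right)},2 \right)} = \frac{227}{\left(4 + 7\right) 4} \cdot 7 = \frac{227}{11 \cdot 4} \cdot 7 = \frac{227}{44} \cdot 7 = \frac{1589}{44}$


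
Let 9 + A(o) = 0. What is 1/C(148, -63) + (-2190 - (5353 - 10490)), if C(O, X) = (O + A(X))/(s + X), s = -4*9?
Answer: 409534/139 ≈ 2946.3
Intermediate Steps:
A(o) = -9 (A(o) = -9 + 0 = -9)
s = -36
C(O, X) = (-9 + O)/(-36 + X) (C(O, X) = (O - 9)/(-36 + X) = (-9 + O)/(-36 + X))
1/C(148, -63) + (-2190 - (5353 - 10490)) = 1/((-9 + 148)/(-36 - 63)) + (-2190 - (5353 - 10490)) = 1/(139/(-99)) + (-2190 - 1*(-5137)) = 1/(-1/99*139) + (-2190 + 5137) = 1/(-139/99) + 2947 = -99/139 + 2947 = 409534/139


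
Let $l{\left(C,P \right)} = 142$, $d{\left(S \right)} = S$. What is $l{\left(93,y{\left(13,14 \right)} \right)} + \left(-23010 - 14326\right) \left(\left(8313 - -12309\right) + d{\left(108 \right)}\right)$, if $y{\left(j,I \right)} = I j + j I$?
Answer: $-773975138$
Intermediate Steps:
$y{\left(j,I \right)} = 2 I j$ ($y{\left(j,I \right)} = I j + I j = 2 I j$)
$l{\left(93,y{\left(13,14 \right)} \right)} + \left(-23010 - 14326\right) \left(\left(8313 - -12309\right) + d{\left(108 \right)}\right) = 142 + \left(-23010 - 14326\right) \left(\left(8313 - -12309\right) + 108\right) = 142 - 37336 \left(\left(8313 + 12309\right) + 108\right) = 142 - 37336 \left(20622 + 108\right) = 142 - 773975280 = -773975138$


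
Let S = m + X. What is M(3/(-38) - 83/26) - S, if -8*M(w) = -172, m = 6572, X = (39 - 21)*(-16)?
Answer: -12525/2 ≈ -6262.5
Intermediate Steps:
X = -288 (X = 18*(-16) = -288)
M(w) = 43/2 (M(w) = -1/8*(-172) = 43/2)
S = 6284 (S = 6572 - 288 = 6284)
M(3/(-38) - 83/26) - S = 43/2 - 1*6284 = 43/2 - 6284 = -12525/2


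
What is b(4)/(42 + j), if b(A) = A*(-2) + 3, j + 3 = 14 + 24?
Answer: -5/77 ≈ -0.064935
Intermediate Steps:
j = 35 (j = -3 + (14 + 24) = -3 + 38 = 35)
b(A) = 3 - 2*A (b(A) = -2*A + 3 = 3 - 2*A)
b(4)/(42 + j) = (3 - 2*4)/(42 + 35) = (3 - 8)/77 = -5*1/77 = -5/77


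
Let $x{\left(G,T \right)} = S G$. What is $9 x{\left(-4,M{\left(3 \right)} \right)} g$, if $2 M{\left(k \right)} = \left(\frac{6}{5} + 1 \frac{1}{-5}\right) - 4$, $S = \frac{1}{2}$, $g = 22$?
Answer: $-396$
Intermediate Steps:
$S = \frac{1}{2} \approx 0.5$
$M{\left(k \right)} = - \frac{3}{2}$ ($M{\left(k \right)} = \frac{\left(\frac{6}{5} + 1 \frac{1}{-5}\right) - 4}{2} = \frac{\left(6 \cdot \frac{1}{5} + 1 \left(- \frac{1}{5}\right)\right) - 4}{2} = \frac{\left(\frac{6}{5} - \frac{1}{5}\right) - 4}{2} = \frac{1 - 4}{2} = \frac{1}{2} \left(-3\right) = - \frac{3}{2}$)
$x{\left(G,T \right)} = \frac{G}{2}$
$9 x{\left(-4,M{\left(3 \right)} \right)} g = 9 \cdot \frac{1}{2} \left(-4\right) 22 = 9 \left(-2\right) 22 = \left(-18\right) 22 = -396$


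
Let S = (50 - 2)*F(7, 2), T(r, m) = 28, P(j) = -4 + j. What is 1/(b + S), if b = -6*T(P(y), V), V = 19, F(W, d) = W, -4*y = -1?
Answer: 1/168 ≈ 0.0059524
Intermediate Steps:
y = 1/4 (y = -1/4*(-1) = 1/4 ≈ 0.25000)
b = -168 (b = -6*28 = -168)
S = 336 (S = (50 - 2)*7 = 48*7 = 336)
1/(b + S) = 1/(-168 + 336) = 1/168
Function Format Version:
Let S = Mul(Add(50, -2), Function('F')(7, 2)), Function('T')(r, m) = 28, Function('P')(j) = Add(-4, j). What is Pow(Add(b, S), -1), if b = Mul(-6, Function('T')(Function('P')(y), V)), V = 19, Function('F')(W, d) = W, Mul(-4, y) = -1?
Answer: Rational(1, 168) ≈ 0.0059524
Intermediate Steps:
y = Rational(1, 4) (y = Mul(Rational(-1, 4), -1) = Rational(1, 4) ≈ 0.25000)
b = -168 (b = Mul(-6, 28) = -168)
S = 336 (S = Mul(Add(50, -2), 7) = Mul(48, 7) = 336)
Pow(Add(b, S), -1) = Pow(Add(-168, 336), -1) = Pow(168, -1) = Rational(1, 168)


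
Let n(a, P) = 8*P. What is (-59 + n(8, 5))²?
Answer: 361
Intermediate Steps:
(-59 + n(8, 5))² = (-59 + 8*5)² = (-59 + 40)² = (-19)² = 361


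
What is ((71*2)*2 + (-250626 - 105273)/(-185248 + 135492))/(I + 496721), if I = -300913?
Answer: 14486603/9742622848 ≈ 0.0014869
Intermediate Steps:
((71*2)*2 + (-250626 - 105273)/(-185248 + 135492))/(I + 496721) = ((71*2)*2 + (-250626 - 105273)/(-185248 + 135492))/(-300913 + 496721) = (142*2 - 355899/(-49756))/195808 = (284 - 355899*(-1/49756))*(1/195808) = (284 + 355899/49756)*(1/195808) = (14486603/49756)*(1/195808) = 14486603/9742622848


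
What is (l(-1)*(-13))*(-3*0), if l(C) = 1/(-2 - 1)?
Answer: 0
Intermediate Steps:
l(C) = -1/3 (l(C) = 1/(-3) = -1/3)
(l(-1)*(-13))*(-3*0) = (-1/3*(-13))*(-3*0) = (13/3)*0 = 0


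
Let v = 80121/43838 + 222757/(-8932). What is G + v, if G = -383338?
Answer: -75054633166001/195780508 ≈ -3.8336e+5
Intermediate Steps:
v = -4524790297/195780508 (v = 80121*(1/43838) + 222757*(-1/8932) = 80121/43838 - 222757/8932 = -4524790297/195780508 ≈ -23.112)
G + v = -383338 - 4524790297/195780508 = -75054633166001/195780508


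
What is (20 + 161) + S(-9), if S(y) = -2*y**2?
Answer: 19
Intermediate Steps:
(20 + 161) + S(-9) = (20 + 161) - 2*(-9)**2 = 181 - 2*81 = 181 - 162 = 19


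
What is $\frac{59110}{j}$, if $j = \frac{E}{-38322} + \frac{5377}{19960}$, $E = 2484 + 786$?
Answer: $\frac{7535609977200}{23464699} \approx 3.2115 \cdot 10^{5}$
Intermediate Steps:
$E = 3270$
$j = \frac{23464699}{127484520}$ ($j = \frac{3270}{-38322} + \frac{5377}{19960} = 3270 \left(- \frac{1}{38322}\right) + 5377 \cdot \frac{1}{19960} = - \frac{545}{6387} + \frac{5377}{19960} = \frac{23464699}{127484520} \approx 0.18406$)
$\frac{59110}{j} = \frac{59110}{\frac{23464699}{127484520}} = 59110 \cdot \frac{127484520}{23464699} = \frac{7535609977200}{23464699}$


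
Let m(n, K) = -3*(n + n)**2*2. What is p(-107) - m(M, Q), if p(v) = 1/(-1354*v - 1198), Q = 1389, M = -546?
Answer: 1027999365121/143680 ≈ 7.1548e+6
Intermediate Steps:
m(n, K) = -24*n**2 (m(n, K) = -3*4*n**2*2 = -12*n**2*2 = -24*n**2)
p(v) = 1/(-1198 - 1354*v)
p(-107) - m(M, Q) = -1/(1198 + 1354*(-107)) - (-24)*(-546)**2 = -1/(1198 - 144878) - (-24)*298116 = -1/(-143680) - 1*(-7154784) = -1*(-1/143680) + 7154784 = 1/143680 + 7154784 = 1027999365121/143680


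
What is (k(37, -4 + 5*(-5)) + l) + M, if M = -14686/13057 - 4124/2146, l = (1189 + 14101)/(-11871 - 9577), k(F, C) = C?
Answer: -4921929318289/150244966564 ≈ -32.759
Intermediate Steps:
l = -7645/10724 (l = 15290/(-21448) = 15290*(-1/21448) = -7645/10724 ≈ -0.71289)
M = -42681612/14010161 (M = -14686*1/13057 - 4124*1/2146 = -14686/13057 - 2062/1073 = -42681612/14010161 ≈ -3.0465)
(k(37, -4 + 5*(-5)) + l) + M = ((-4 + 5*(-5)) - 7645/10724) - 42681612/14010161 = ((-4 - 25) - 7645/10724) - 42681612/14010161 = (-29 - 7645/10724) - 42681612/14010161 = -318641/10724 - 42681612/14010161 = -4921929318289/150244966564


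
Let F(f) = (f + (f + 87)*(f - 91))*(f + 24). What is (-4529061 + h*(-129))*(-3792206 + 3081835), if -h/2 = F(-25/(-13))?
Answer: 89728508606501325/2197 ≈ 4.0841e+13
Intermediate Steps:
F(f) = (24 + f)*(f + (-91 + f)*(87 + f)) (F(f) = (f + (87 + f)*(-91 + f))*(24 + f) = (f + (-91 + f)*(87 + f))*(24 + f) = (24 + f)*(f + (-91 + f)*(87 + f)))
h = 902029702/2197 (h = -2*(-190008 + (-25/(-13))³ - (-199725)/(-13) + 21*(-25/(-13))²) = -2*(-190008 + (-25*(-1/13))³ - (-199725)*(-1)/13 + 21*(-25*(-1/13))²) = -2*(-190008 + (25/13)³ - 7989*25/13 + 21*(25/13)²) = -2*(-190008 + 15625/2197 - 199725/13 + 21*(625/169)) = -2*(-190008 + 15625/2197 - 199725/13 + 13125/169) = -2*(-451014851/2197) = 902029702/2197 ≈ 4.1057e+5)
(-4529061 + h*(-129))*(-3792206 + 3081835) = (-4529061 + (902029702/2197)*(-129))*(-3792206 + 3081835) = (-4529061 - 116361831558/2197)*(-710371) = -126312178575/2197*(-710371) = 89728508606501325/2197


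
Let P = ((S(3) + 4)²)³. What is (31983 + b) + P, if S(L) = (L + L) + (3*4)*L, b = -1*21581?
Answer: 9474307298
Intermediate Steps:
b = -21581
S(L) = 14*L (S(L) = 2*L + 12*L = 14*L)
P = 9474296896 (P = ((14*3 + 4)²)³ = ((42 + 4)²)³ = (46²)³ = 2116³ = 9474296896)
(31983 + b) + P = (31983 - 21581) + 9474296896 = 10402 + 9474296896 = 9474307298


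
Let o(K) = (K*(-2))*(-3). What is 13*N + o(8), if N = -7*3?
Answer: -225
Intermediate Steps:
o(K) = 6*K (o(K) = -2*K*(-3) = 6*K)
N = -21
13*N + o(8) = 13*(-21) + 6*8 = -273 + 48 = -225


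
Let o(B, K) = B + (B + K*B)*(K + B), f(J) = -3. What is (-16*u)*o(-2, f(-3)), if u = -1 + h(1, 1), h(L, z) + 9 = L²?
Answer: -3168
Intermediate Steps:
h(L, z) = -9 + L²
u = -9 (u = -1 + (-9 + 1²) = -1 + (-9 + 1) = -1 - 8 = -9)
o(B, K) = B + (B + K)*(B + B*K) (o(B, K) = B + (B + B*K)*(B + K) = B + (B + K)*(B + B*K))
(-16*u)*o(-2, f(-3)) = (-16*(-9))*(-2*(1 - 2 - 3 + (-3)² - 2*(-3))) = 144*(-2*(1 - 2 - 3 + 9 + 6)) = 144*(-2*11) = 144*(-22) = -3168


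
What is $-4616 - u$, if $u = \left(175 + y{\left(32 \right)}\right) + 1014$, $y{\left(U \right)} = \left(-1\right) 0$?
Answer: $-5805$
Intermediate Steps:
$y{\left(U \right)} = 0$
$u = 1189$ ($u = \left(175 + 0\right) + 1014 = 175 + 1014 = 1189$)
$-4616 - u = -4616 - 1189 = -5805$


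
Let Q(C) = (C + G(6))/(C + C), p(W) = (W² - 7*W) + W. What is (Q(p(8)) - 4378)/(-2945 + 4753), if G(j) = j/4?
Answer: -280157/115712 ≈ -2.4212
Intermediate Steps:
G(j) = j/4 (G(j) = j*(¼) = j/4)
p(W) = W² - 6*W
Q(C) = (3/2 + C)/(2*C) (Q(C) = (C + (¼)*6)/(C + C) = (C + 3/2)/((2*C)) = (3/2 + C)*(1/(2*C)) = (3/2 + C)/(2*C))
(Q(p(8)) - 4378)/(-2945 + 4753) = ((3 + 2*(8*(-6 + 8)))/(4*((8*(-6 + 8)))) - 4378)/(-2945 + 4753) = ((3 + 2*(8*2))/(4*((8*2))) - 4378)/1808 = ((¼)*(3 + 2*16)/16 - 4378)*(1/1808) = ((¼)*(1/16)*(3 + 32) - 4378)*(1/1808) = ((¼)*(1/16)*35 - 4378)*(1/1808) = (35/64 - 4378)*(1/1808) = -280157/64*1/1808 = -280157/115712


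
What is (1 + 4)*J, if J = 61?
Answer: 305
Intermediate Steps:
(1 + 4)*J = (1 + 4)*61 = 5*61 = 305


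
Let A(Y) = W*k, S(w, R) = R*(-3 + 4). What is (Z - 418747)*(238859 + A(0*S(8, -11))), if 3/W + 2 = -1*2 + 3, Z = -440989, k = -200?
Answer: -205871522824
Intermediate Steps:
S(w, R) = R (S(w, R) = R*1 = R)
W = -3 (W = 3/(-2 + (-1*2 + 3)) = 3/(-2 + (-2 + 3)) = 3/(-2 + 1) = 3/(-1) = 3*(-1) = -3)
A(Y) = 600 (A(Y) = -3*(-200) = 600)
(Z - 418747)*(238859 + A(0*S(8, -11))) = (-440989 - 418747)*(238859 + 600) = -859736*239459 = -205871522824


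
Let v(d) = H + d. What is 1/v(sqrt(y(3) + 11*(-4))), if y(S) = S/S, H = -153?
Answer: -153/23452 - I*sqrt(43)/23452 ≈ -0.006524 - 0.00027961*I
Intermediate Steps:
y(S) = 1
v(d) = -153 + d
1/v(sqrt(y(3) + 11*(-4))) = 1/(-153 + sqrt(1 + 11*(-4))) = 1/(-153 + sqrt(1 - 44)) = 1/(-153 + sqrt(-43)) = 1/(-153 + I*sqrt(43))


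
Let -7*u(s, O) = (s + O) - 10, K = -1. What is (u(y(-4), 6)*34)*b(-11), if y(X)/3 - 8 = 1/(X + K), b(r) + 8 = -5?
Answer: 42874/35 ≈ 1225.0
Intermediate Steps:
b(r) = -13 (b(r) = -8 - 5 = -13)
y(X) = 24 + 3/(-1 + X) (y(X) = 24 + 3/(X - 1) = 24 + 3/(-1 + X))
u(s, O) = 10/7 - O/7 - s/7 (u(s, O) = -((s + O) - 10)/7 = -((O + s) - 10)/7 = -(-10 + O + s)/7 = 10/7 - O/7 - s/7)
(u(y(-4), 6)*34)*b(-11) = ((10/7 - ⅐*6 - 3*(-7 + 8*(-4))/(7*(-1 - 4)))*34)*(-13) = ((10/7 - 6/7 - 3*(-7 - 32)/(7*(-5)))*34)*(-13) = ((10/7 - 6/7 - 3*(-1)*(-39)/(7*5))*34)*(-13) = ((10/7 - 6/7 - ⅐*117/5)*34)*(-13) = ((10/7 - 6/7 - 117/35)*34)*(-13) = -97/35*34*(-13) = -3298/35*(-13) = 42874/35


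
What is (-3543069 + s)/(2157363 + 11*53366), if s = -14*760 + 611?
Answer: -3553098/2744389 ≈ -1.2947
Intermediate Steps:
s = -10029 (s = -10640 + 611 = -10029)
(-3543069 + s)/(2157363 + 11*53366) = (-3543069 - 10029)/(2157363 + 11*53366) = -3553098/(2157363 + 587026) = -3553098/2744389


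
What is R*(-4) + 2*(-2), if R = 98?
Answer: -396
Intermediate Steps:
R*(-4) + 2*(-2) = 98*(-4) + 2*(-2) = -392 - 4 = -396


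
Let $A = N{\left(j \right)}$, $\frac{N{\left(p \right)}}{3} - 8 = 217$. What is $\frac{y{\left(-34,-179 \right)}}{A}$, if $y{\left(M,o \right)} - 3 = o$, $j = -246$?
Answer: $- \frac{176}{675} \approx -0.26074$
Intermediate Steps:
$y{\left(M,o \right)} = 3 + o$
$N{\left(p \right)} = 675$ ($N{\left(p \right)} = 24 + 3 \cdot 217 = 24 + 651 = 675$)
$A = 675$
$\frac{y{\left(-34,-179 \right)}}{A} = \frac{3 - 179}{675} = \left(-176\right) \frac{1}{675} = - \frac{176}{675}$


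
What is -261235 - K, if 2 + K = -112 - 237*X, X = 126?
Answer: -231259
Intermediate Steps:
K = -29976 (K = -2 + (-112 - 237*126) = -2 + (-112 - 29862) = -2 - 29974 = -29976)
-261235 - K = -261235 - 1*(-29976) = -261235 + 29976 = -231259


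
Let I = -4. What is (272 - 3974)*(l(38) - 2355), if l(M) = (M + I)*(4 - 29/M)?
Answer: 157905108/19 ≈ 8.3108e+6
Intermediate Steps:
l(M) = (-4 + M)*(4 - 29/M) (l(M) = (M - 4)*(4 - 29/M) = (-4 + M)*(4 - 29/M))
(272 - 3974)*(l(38) - 2355) = (272 - 3974)*((-45 + 4*38 + 116/38) - 2355) = -3702*((-45 + 152 + 116*(1/38)) - 2355) = -3702*((-45 + 152 + 58/19) - 2355) = -3702*(2091/19 - 2355) = -3702*(-42654/19) = 157905108/19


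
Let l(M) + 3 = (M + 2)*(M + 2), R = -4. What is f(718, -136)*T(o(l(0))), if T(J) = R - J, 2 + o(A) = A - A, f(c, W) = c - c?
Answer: 0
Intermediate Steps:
f(c, W) = 0
l(M) = -3 + (2 + M)² (l(M) = -3 + (M + 2)*(M + 2) = -3 + (2 + M)*(2 + M) = -3 + (2 + M)²)
o(A) = -2 (o(A) = -2 + (A - A) = -2 + 0 = -2)
T(J) = -4 - J
f(718, -136)*T(o(l(0))) = 0*(-4 - 1*(-2)) = 0*(-4 + 2) = 0*(-2) = 0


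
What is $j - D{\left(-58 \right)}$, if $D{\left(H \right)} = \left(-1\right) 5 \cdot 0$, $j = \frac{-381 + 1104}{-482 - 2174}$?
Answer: $- \frac{723}{2656} \approx -0.27221$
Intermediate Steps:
$j = - \frac{723}{2656}$ ($j = \frac{723}{-2656} = 723 \left(- \frac{1}{2656}\right) = - \frac{723}{2656} \approx -0.27221$)
$D{\left(H \right)} = 0$ ($D{\left(H \right)} = \left(-5\right) 0 = 0$)
$j - D{\left(-58 \right)} = - \frac{723}{2656} - 0 = - \frac{723}{2656} + 0 = - \frac{723}{2656}$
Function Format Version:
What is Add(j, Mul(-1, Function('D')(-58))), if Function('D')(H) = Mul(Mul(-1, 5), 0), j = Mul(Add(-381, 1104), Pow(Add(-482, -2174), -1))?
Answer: Rational(-723, 2656) ≈ -0.27221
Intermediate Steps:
j = Rational(-723, 2656) (j = Mul(723, Pow(-2656, -1)) = Mul(723, Rational(-1, 2656)) = Rational(-723, 2656) ≈ -0.27221)
Function('D')(H) = 0 (Function('D')(H) = Mul(-5, 0) = 0)
Add(j, Mul(-1, Function('D')(-58))) = Add(Rational(-723, 2656), Mul(-1, 0)) = Add(Rational(-723, 2656), 0) = Rational(-723, 2656)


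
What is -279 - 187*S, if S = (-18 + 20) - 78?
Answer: 13933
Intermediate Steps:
S = -76 (S = 2 - 78 = -76)
-279 - 187*S = -279 - 187*(-76) = -279 + 14212 = 13933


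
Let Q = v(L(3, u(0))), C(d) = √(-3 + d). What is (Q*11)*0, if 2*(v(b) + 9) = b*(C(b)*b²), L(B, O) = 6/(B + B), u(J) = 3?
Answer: 0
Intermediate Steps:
L(B, O) = 3/B (L(B, O) = 6/((2*B)) = 6*(1/(2*B)) = 3/B)
v(b) = -9 + b³*√(-3 + b)/2 (v(b) = -9 + (b*(√(-3 + b)*b²))/2 = -9 + (b*(b²*√(-3 + b)))/2 = -9 + (b³*√(-3 + b))/2 = -9 + b³*√(-3 + b)/2)
Q = -9 + I*√2/2 (Q = -9 + (3/3)³*√(-3 + 3/3)/2 = -9 + (3*(⅓))³*√(-3 + 3*(⅓))/2 = -9 + (½)*1³*√(-3 + 1) = -9 + (½)*1*√(-2) = -9 + (½)*1*(I*√2) = -9 + I*√2/2 ≈ -9.0 + 0.70711*I)
(Q*11)*0 = ((-9 + I*√2/2)*11)*0 = (-99 + 11*I*√2/2)*0 = 0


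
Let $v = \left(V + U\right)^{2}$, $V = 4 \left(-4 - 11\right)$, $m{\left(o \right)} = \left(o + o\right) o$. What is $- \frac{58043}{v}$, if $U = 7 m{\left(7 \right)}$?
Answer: $- \frac{58043}{391876} \approx -0.14812$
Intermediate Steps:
$m{\left(o \right)} = 2 o^{2}$ ($m{\left(o \right)} = 2 o o = 2 o^{2}$)
$V = -60$ ($V = 4 \left(-15\right) = -60$)
$U = 686$ ($U = 7 \cdot 2 \cdot 7^{2} = 7 \cdot 2 \cdot 49 = 7 \cdot 98 = 686$)
$v = 391876$ ($v = \left(-60 + 686\right)^{2} = 626^{2} = 391876$)
$- \frac{58043}{v} = - \frac{58043}{391876}$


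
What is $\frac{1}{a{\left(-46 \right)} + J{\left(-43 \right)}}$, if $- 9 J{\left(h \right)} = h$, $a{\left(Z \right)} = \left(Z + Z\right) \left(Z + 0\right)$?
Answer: $\frac{9}{38131} \approx 0.00023603$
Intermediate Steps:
$a{\left(Z \right)} = 2 Z^{2}$ ($a{\left(Z \right)} = 2 Z Z = 2 Z^{2}$)
$J{\left(h \right)} = - \frac{h}{9}$
$\frac{1}{a{\left(-46 \right)} + J{\left(-43 \right)}} = \frac{1}{2 \left(-46\right)^{2} - - \frac{43}{9}} = \frac{1}{2 \cdot 2116 + \frac{43}{9}} = \frac{1}{4232 + \frac{43}{9}} = \frac{1}{\frac{38131}{9}} = \frac{9}{38131}$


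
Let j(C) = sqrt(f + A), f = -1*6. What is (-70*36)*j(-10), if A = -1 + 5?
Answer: -2520*I*sqrt(2) ≈ -3563.8*I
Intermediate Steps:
f = -6
A = 4
j(C) = I*sqrt(2) (j(C) = sqrt(-6 + 4) = sqrt(-2) = I*sqrt(2))
(-70*36)*j(-10) = (-70*36)*(I*sqrt(2)) = -2520*I*sqrt(2)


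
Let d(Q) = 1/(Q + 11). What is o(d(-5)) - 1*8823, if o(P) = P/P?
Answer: -8822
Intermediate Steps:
d(Q) = 1/(11 + Q)
o(P) = 1
o(d(-5)) - 1*8823 = 1 - 1*8823 = 1 - 8823 = -8822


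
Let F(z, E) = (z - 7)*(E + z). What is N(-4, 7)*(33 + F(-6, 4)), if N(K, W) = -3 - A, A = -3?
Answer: 0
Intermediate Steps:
F(z, E) = (-7 + z)*(E + z)
N(K, W) = 0 (N(K, W) = -3 - 1*(-3) = -3 + 3 = 0)
N(-4, 7)*(33 + F(-6, 4)) = 0*(33 + ((-6)² - 7*4 - 7*(-6) + 4*(-6))) = 0*(33 + (36 - 28 + 42 - 24)) = 0*(33 + 26) = 0*59 = 0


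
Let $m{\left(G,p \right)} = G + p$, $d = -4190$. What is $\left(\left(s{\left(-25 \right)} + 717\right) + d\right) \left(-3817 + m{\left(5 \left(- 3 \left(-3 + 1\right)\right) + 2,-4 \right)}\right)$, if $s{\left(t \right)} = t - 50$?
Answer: $13443372$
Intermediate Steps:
$s{\left(t \right)} = -50 + t$
$\left(\left(s{\left(-25 \right)} + 717\right) + d\right) \left(-3817 + m{\left(5 \left(- 3 \left(-3 + 1\right)\right) + 2,-4 \right)}\right) = \left(\left(\left(-50 - 25\right) + 717\right) - 4190\right) \left(-3817 - \left(2 - - 15 \left(-3 + 1\right)\right)\right) = \left(\left(-75 + 717\right) - 4190\right) \left(-3817 - \left(2 - \left(-15\right) \left(-2\right)\right)\right) = \left(642 - 4190\right) \left(-3817 + \left(\left(5 \cdot 6 + 2\right) - 4\right)\right) = - 3548 \left(-3817 + \left(\left(30 + 2\right) - 4\right)\right) = - 3548 \left(-3817 + \left(32 - 4\right)\right) = - 3548 \left(-3817 + 28\right) = \left(-3548\right) \left(-3789\right) = 13443372$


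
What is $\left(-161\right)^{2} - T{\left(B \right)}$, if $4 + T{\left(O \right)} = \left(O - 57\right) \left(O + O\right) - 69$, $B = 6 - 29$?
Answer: $22314$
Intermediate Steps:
$B = -23$
$T{\left(O \right)} = -73 + 2 O \left(-57 + O\right)$ ($T{\left(O \right)} = -4 + \left(\left(O - 57\right) \left(O + O\right) - 69\right) = -4 + \left(\left(-57 + O\right) 2 O - 69\right) = -4 + \left(2 O \left(-57 + O\right) - 69\right) = -4 + \left(-69 + 2 O \left(-57 + O\right)\right) = -73 + 2 O \left(-57 + O\right)$)
$\left(-161\right)^{2} - T{\left(B \right)} = \left(-161\right)^{2} - \left(-73 - -2622 + 2 \left(-23\right)^{2}\right) = 25921 - \left(-73 + 2622 + 2 \cdot 529\right) = 25921 - \left(-73 + 2622 + 1058\right) = 25921 - 3607 = 22314$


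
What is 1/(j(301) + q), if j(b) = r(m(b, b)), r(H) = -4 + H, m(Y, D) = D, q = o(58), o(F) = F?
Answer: 1/355 ≈ 0.0028169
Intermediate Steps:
q = 58
j(b) = -4 + b
1/(j(301) + q) = 1/((-4 + 301) + 58) = 1/(297 + 58) = 1/355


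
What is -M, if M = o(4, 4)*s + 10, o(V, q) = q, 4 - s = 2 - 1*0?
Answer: -18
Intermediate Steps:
s = 2 (s = 4 - (2 - 1*0) = 4 - (2 + 0) = 4 - 1*2 = 4 - 2 = 2)
M = 18 (M = 4*2 + 10 = 8 + 10 = 18)
-M = -1*18 = -18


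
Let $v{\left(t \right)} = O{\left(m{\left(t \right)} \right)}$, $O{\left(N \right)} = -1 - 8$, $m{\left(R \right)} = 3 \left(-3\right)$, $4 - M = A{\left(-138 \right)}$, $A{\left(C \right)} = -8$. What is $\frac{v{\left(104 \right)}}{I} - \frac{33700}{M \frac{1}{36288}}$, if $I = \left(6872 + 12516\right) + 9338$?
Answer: $- \frac{2927432188809}{28726} \approx -1.0191 \cdot 10^{8}$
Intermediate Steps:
$M = 12$ ($M = 4 - -8 = 4 + 8 = 12$)
$m{\left(R \right)} = -9$
$O{\left(N \right)} = -9$ ($O{\left(N \right)} = -1 - 8 = -9$)
$v{\left(t \right)} = -9$
$I = 28726$ ($I = 19388 + 9338 = 28726$)
$\frac{v{\left(104 \right)}}{I} - \frac{33700}{M \frac{1}{36288}} = - \frac{9}{28726} - \frac{33700}{12 \cdot \frac{1}{36288}} = \left(-9\right) \frac{1}{28726} - \frac{33700}{12 \cdot \frac{1}{36288}} = - \frac{9}{28726} - 33700 \frac{1}{\frac{1}{3024}} = - \frac{9}{28726} - 101908800 = - \frac{2927432188809}{28726}$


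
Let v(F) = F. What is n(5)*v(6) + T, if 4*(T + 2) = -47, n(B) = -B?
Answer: -175/4 ≈ -43.750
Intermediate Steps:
T = -55/4 (T = -2 + (1/4)*(-47) = -2 - 47/4 = -55/4 ≈ -13.750)
n(5)*v(6) + T = -1*5*6 - 55/4 = -5*6 - 55/4 = -30 - 55/4 = -175/4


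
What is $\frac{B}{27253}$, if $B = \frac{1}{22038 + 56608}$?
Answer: $\frac{1}{2143339438} \approx 4.6656 \cdot 10^{-10}$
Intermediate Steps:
$B = \frac{1}{78646} \approx 1.2715 \cdot 10^{-5}$
$\frac{B}{27253} = \frac{1}{78646 \cdot 27253} = \frac{1}{78646} \cdot \frac{1}{27253} = \frac{1}{2143339438}$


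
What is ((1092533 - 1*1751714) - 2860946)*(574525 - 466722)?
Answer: -379480250981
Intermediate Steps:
((1092533 - 1*1751714) - 2860946)*(574525 - 466722) = ((1092533 - 1751714) - 2860946)*107803 = (-659181 - 2860946)*107803 = -3520127*107803 = -379480250981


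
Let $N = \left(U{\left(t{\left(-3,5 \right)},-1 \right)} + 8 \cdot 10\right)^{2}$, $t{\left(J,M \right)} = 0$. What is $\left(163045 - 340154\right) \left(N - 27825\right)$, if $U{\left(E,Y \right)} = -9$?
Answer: $4035251456$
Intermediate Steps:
$N = 5041$ ($N = \left(-9 + 8 \cdot 10\right)^{2} = \left(-9 + 80\right)^{2} = 71^{2} = 5041$)
$\left(163045 - 340154\right) \left(N - 27825\right) = \left(163045 - 340154\right) \left(5041 - 27825\right) = \left(-177109\right) \left(-22784\right) = 4035251456$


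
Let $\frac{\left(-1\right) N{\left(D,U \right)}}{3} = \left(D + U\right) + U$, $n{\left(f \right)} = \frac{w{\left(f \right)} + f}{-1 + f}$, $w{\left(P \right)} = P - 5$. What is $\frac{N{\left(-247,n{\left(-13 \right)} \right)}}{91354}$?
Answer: $\frac{2547}{319739} \approx 0.0079659$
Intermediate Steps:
$w{\left(P \right)} = -5 + P$
$n{\left(f \right)} = \frac{-5 + 2 f}{-1 + f}$ ($n{\left(f \right)} = \frac{\left(-5 + f\right) + f}{-1 + f} = \frac{-5 + 2 f}{-1 + f}$)
$N{\left(D,U \right)} = - 6 U - 3 D$ ($N{\left(D,U \right)} = - 3 \left(\left(D + U\right) + U\right) = - 3 \left(D + 2 U\right) = - 6 U - 3 D$)
$\frac{N{\left(-247,n{\left(-13 \right)} \right)}}{91354} = \frac{- 6 \frac{-5 + 2 \left(-13\right)}{-1 - 13} - -741}{91354} = \left(- 6 \frac{-5 - 26}{-14} + 741\right) \frac{1}{91354} = \left(- 6 \left(\left(- \frac{1}{14}\right) \left(-31\right)\right) + 741\right) \frac{1}{91354} = \left(\left(-6\right) \frac{31}{14} + 741\right) \frac{1}{91354} = \left(- \frac{93}{7} + 741\right) \frac{1}{91354} = \frac{5094}{7} \cdot \frac{1}{91354} = \frac{2547}{319739}$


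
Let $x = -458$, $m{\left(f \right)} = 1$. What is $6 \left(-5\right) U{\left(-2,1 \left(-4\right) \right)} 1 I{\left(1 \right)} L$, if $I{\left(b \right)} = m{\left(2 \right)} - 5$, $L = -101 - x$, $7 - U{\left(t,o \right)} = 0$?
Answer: $299880$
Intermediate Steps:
$U{\left(t,o \right)} = 7$ ($U{\left(t,o \right)} = 7 - 0 = 7 + 0 = 7$)
$L = 357$ ($L = -101 - -458 = -101 + 458 = 357$)
$I{\left(b \right)} = -4$ ($I{\left(b \right)} = 1 - 5 = -4$)
$6 \left(-5\right) U{\left(-2,1 \left(-4\right) \right)} 1 I{\left(1 \right)} L = 6 \left(-5\right) 7 \cdot 1 \left(-4\right) 357 = \left(-30\right) 7 \cdot 1 \left(-4\right) 357 = \left(-210\right) 1 \left(-4\right) 357 = \left(-210\right) \left(-4\right) 357 = 840 \cdot 357 = 299880$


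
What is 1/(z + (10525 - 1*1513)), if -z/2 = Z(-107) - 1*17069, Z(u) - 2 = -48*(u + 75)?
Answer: 1/40074 ≈ 2.4954e-5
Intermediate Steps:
Z(u) = -3598 - 48*u (Z(u) = 2 - 48*(u + 75) = 2 - 48*(75 + u) = 2 + (-3600 - 48*u) = -3598 - 48*u)
z = 31062 (z = -2*((-3598 - 48*(-107)) - 1*17069) = -2*((-3598 + 5136) - 17069) = -2*(1538 - 17069) = -2*(-15531) = 31062)
1/(z + (10525 - 1*1513)) = 1/(31062 + (10525 - 1*1513)) = 1/(31062 + (10525 - 1513)) = 1/(31062 + 9012) = 1/40074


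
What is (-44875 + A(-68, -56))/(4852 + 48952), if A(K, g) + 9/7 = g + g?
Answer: -157459/188314 ≈ -0.83615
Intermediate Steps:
A(K, g) = -9/7 + 2*g (A(K, g) = -9/7 + (g + g) = -9/7 + 2*g)
(-44875 + A(-68, -56))/(4852 + 48952) = (-44875 + (-9/7 + 2*(-56)))/(4852 + 48952) = (-44875 + (-9/7 - 112))/53804 = (-44875 - 793/7)*(1/53804) = -314918/7*1/53804 = -157459/188314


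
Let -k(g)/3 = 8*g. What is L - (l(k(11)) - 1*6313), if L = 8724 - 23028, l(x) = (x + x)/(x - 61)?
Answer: -2597603/325 ≈ -7992.6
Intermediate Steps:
k(g) = -24*g
l(x) = 2*x/(-61 + x) (l(x) = (2*x)/(-61 + x) = 2*x/(-61 + x))
L = -14304
L - (l(k(11)) - 1*6313) = -14304 - (2*(-24*11)/(-61 - 24*11) - 1*6313) = -14304 - (2*(-264)/(-61 - 264) - 6313) = -14304 - (2*(-264)/(-325) - 6313) = -14304 - (2*(-264)*(-1/325) - 6313) = -14304 - (528/325 - 6313) = -14304 - 1*(-2051197/325) = -14304 + 2051197/325 = -2597603/325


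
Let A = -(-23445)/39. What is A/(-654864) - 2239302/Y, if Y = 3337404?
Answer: -75753092287/112746406864 ≈ -0.67189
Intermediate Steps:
A = 7815/13 (A = -(-23445)/39 = -7815*(-1/13) = 7815/13 ≈ 601.15)
A/(-654864) - 2239302/Y = (7815/13)/(-654864) - 2239302/3337404 = (7815/13)*(-1/654864) - 2239302*1/3337404 = -2605/2837744 - 373217/556234 = -75753092287/112746406864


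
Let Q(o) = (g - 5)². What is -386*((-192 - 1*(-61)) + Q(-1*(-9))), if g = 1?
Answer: 44390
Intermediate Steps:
Q(o) = 16 (Q(o) = (1 - 5)² = (-4)² = 16)
-386*((-192 - 1*(-61)) + Q(-1*(-9))) = -386*((-192 - 1*(-61)) + 16) = -386*((-192 + 61) + 16) = -386*(-131 + 16) = -386*(-115) = 44390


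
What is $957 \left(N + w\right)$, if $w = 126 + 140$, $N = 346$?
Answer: $585684$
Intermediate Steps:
$w = 266$
$957 \left(N + w\right) = 957 \left(346 + 266\right) = 957 \cdot 612 = 585684$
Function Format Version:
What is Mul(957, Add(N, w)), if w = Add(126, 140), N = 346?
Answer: 585684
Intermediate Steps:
w = 266
Mul(957, Add(N, w)) = Mul(957, Add(346, 266)) = Mul(957, 612) = 585684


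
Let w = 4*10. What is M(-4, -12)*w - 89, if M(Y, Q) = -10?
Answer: -489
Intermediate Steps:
w = 40
M(-4, -12)*w - 89 = -10*40 - 89 = -400 - 89 = -489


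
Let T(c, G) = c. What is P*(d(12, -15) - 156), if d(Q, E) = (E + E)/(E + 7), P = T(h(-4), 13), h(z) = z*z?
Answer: -2436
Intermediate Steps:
h(z) = z²
P = 16 (P = (-4)² = 16)
d(Q, E) = 2*E/(7 + E) (d(Q, E) = (2*E)/(7 + E) = 2*E/(7 + E))
P*(d(12, -15) - 156) = 16*(2*(-15)/(7 - 15) - 156) = 16*(2*(-15)/(-8) - 156) = 16*(2*(-15)*(-⅛) - 156) = 16*(15/4 - 156) = 16*(-609/4) = -2436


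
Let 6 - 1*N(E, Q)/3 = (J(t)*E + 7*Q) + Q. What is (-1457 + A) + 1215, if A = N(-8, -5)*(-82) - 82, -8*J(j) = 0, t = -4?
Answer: -11640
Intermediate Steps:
J(j) = 0 (J(j) = -⅛*0 = 0)
N(E, Q) = 18 - 24*Q (N(E, Q) = 18 - 3*((0*E + 7*Q) + Q) = 18 - 3*((0 + 7*Q) + Q) = 18 - 3*(7*Q + Q) = 18 - 24*Q)
A = -11398 (A = (18 - 24*(-5))*(-82) - 82 = (18 + 120)*(-82) - 82 = 138*(-82) - 82 = -11316 - 82 = -11398)
(-1457 + A) + 1215 = (-1457 - 11398) + 1215 = -12855 + 1215 = -11640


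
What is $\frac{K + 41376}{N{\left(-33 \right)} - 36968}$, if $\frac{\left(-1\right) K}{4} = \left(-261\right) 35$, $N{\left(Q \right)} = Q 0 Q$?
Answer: $- \frac{19479}{9242} \approx -2.1077$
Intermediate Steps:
$N{\left(Q \right)} = 0$ ($N{\left(Q \right)} = 0 Q = 0$)
$K = 36540$ ($K = - 4 \left(\left(-261\right) 35\right) = \left(-4\right) \left(-9135\right) = 36540$)
$\frac{K + 41376}{N{\left(-33 \right)} - 36968} = \frac{36540 + 41376}{0 - 36968} = \frac{77916}{0 - 36968} = \frac{77916}{-36968} = 77916 \left(- \frac{1}{36968}\right) = - \frac{19479}{9242}$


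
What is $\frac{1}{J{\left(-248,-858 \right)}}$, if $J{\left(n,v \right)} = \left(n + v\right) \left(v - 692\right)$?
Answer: $\frac{1}{1714300} \approx 5.8333 \cdot 10^{-7}$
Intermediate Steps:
$J{\left(n,v \right)} = \left(-692 + v\right) \left(n + v\right)$ ($J{\left(n,v \right)} = \left(n + v\right) \left(-692 + v\right) = \left(-692 + v\right) \left(n + v\right)$)
$\frac{1}{J{\left(-248,-858 \right)}} = \frac{1}{\left(-858\right)^{2} - -171616 - -593736 - -212784} = \frac{1}{736164 + 171616 + 593736 + 212784} = \frac{1}{1714300}$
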